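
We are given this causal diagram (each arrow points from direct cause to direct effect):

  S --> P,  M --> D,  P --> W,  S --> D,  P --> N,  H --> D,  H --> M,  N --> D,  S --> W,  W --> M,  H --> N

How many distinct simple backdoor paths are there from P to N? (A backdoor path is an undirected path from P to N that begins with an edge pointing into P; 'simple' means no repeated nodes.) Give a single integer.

7

A backdoor path from P to N is any simple undirected path whose first edge points into P (i.e. leaves P via a parent).
Parents of P: {S}.
Enumerating:
  P1: P <- S -> W -> M <- H -> N
  P2: P <- S -> W -> M <- H -> D <- N
  P3: P <- S -> W -> M -> D <- H -> N
  P4: P <- S -> W -> M -> D <- N
  P5: P <- S -> D <- H -> N
  P6: P <- S -> D <- N
  P7: P <- S -> D <- M <- H -> N
That exhausts the simple backdoor paths. Count: 7.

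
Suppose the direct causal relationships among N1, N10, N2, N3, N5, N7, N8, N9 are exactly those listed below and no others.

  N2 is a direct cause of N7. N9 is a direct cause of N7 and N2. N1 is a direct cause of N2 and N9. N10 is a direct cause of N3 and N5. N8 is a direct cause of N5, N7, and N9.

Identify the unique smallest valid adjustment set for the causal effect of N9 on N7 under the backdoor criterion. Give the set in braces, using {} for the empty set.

{N1, N8}

Variables eligible for adjustment (non-descendants of N9, excluding N9 and N7): {N1, N10, N3, N5, N8}.
Backdoor paths from N9 to N7:
  P1: N9 <- N8 -> N7
  P2: N9 <- N1 -> N2 -> N7
The empty set is not sufficient: P1 (N9 <- N8 -> N7) has no collider blocking it and no conditioned non-collider, so it is open.
Try {N1, N8}:
  P1: blocked at fork node N8 ∈ conditioning set.
  P2: blocked at fork node N1 ∈ conditioning set.
{N1, N8} contains no descendant of N9 and blocks every backdoor path.
Every element of {N1, N8} is needed (dropping N1 leaves P2 open; dropping N8 leaves P1 open), so no proper subset is valid.
Among all size-2 subsets of the eligible variables, only {N1, N8} blocks every backdoor path, so it is the unique smallest valid adjustment set.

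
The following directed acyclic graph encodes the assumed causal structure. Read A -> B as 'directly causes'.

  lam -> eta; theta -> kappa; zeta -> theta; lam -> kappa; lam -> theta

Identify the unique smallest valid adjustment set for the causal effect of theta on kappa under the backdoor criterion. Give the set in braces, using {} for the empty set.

{lam}

Variables eligible for adjustment (non-descendants of theta, excluding theta and kappa): {eta, lam, zeta}.
Backdoor paths from theta to kappa:
  P1: theta <- lam -> kappa
The empty set is not sufficient: P1 (theta <- lam -> kappa) has no collider blocking it and no conditioned non-collider, so it is open.
Try {lam}:
  P1: blocked at fork node lam ∈ conditioning set.
{lam} contains no descendant of theta and blocks every backdoor path.
No other singleton works — e.g. {zeta} leaves P1 open — so {lam} is the unique smallest valid adjustment set.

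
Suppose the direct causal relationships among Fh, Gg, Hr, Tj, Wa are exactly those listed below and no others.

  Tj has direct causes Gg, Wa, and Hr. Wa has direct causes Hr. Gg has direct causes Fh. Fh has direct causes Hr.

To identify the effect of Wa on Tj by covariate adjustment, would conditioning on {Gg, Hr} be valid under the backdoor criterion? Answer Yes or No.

Yes

Backdoor paths from Wa to Tj (paths whose first edge points into Wa):
  P1: Wa <- Hr -> Fh -> Gg -> Tj
  P2: Wa <- Hr -> Tj
Condition 1 (no descendant of Wa in the set): holds — descendants of Wa are {Tj}; none are in {Gg, Hr}.
Condition 2 (every backdoor path blocked by {Gg, Hr}):
  P1: blocked at fork node Hr ∈ conditioning set.
  P2: blocked at fork node Hr ∈ conditioning set.
{Gg, Hr} satisfies the backdoor criterion.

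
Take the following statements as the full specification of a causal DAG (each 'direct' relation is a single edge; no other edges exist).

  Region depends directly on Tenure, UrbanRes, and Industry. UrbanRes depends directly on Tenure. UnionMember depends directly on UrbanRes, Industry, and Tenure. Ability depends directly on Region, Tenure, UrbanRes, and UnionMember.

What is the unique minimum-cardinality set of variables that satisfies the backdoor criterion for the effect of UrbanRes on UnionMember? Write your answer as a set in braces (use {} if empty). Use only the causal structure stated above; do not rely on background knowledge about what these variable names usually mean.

{Tenure}

Variables eligible for adjustment (non-descendants of UrbanRes, excluding UrbanRes and UnionMember): {Industry, Tenure}.
Backdoor paths from UrbanRes to UnionMember:
  P1: UrbanRes <- Tenure -> Region <- Industry -> UnionMember
  P2: UrbanRes <- Tenure -> Region -> Ability <- UnionMember
  P3: UrbanRes <- Tenure -> UnionMember
  P4: UrbanRes <- Tenure -> Ability <- Region <- Industry -> UnionMember
  P5: UrbanRes <- Tenure -> Ability <- UnionMember
The empty set is not sufficient: P3 (UrbanRes <- Tenure -> UnionMember) has no collider blocking it and no conditioned non-collider, so it is open.
Try {Tenure}:
  P1: blocked at fork node Tenure ∈ conditioning set.
  P2: blocked at fork node Tenure ∈ conditioning set.
  P3: blocked at fork node Tenure ∈ conditioning set.
  P4: blocked at fork node Tenure ∈ conditioning set.
  P5: blocked at fork node Tenure ∈ conditioning set.
{Tenure} contains no descendant of UrbanRes and blocks every backdoor path.
No other singleton works — e.g. {Industry} leaves P3 open — so {Tenure} is the unique smallest valid adjustment set.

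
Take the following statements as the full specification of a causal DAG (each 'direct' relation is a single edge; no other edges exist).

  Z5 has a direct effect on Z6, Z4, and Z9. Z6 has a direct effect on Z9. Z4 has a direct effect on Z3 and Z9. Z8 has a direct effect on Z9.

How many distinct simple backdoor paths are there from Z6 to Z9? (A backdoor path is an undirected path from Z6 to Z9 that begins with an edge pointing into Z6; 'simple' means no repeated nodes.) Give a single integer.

2

A backdoor path from Z6 to Z9 is any simple undirected path whose first edge points into Z6 (i.e. leaves Z6 via a parent).
Parents of Z6: {Z5}.
Enumerating:
  P1: Z6 <- Z5 -> Z4 -> Z9
  P2: Z6 <- Z5 -> Z9
That exhausts the simple backdoor paths. Count: 2.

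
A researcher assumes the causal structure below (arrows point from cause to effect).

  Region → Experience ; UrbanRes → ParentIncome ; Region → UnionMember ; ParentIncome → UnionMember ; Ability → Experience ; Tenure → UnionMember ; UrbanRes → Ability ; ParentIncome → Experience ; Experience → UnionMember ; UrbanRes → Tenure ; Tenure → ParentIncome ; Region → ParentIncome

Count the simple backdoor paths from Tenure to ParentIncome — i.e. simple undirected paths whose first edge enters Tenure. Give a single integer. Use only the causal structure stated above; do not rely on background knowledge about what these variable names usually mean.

A backdoor path from Tenure to ParentIncome is any simple undirected path whose first edge points into Tenure (i.e. leaves Tenure via a parent).
Parents of Tenure: {UrbanRes}.
Enumerating:
  P1: Tenure <- UrbanRes -> Ability -> Experience <- Region -> ParentIncome
  P2: Tenure <- UrbanRes -> Ability -> Experience <- Region -> UnionMember <- ParentIncome
  P3: Tenure <- UrbanRes -> Ability -> Experience <- ParentIncome
  P4: Tenure <- UrbanRes -> Ability -> Experience -> UnionMember <- Region -> ParentIncome
  P5: Tenure <- UrbanRes -> Ability -> Experience -> UnionMember <- ParentIncome
  P6: Tenure <- UrbanRes -> ParentIncome
That exhausts the simple backdoor paths. Count: 6.

6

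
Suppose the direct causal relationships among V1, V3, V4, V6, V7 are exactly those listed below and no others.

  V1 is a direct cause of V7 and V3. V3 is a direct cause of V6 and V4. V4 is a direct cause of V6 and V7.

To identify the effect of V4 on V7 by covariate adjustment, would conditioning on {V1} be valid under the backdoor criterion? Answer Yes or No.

Backdoor paths from V4 to V7 (paths whose first edge points into V4):
  P1: V4 <- V3 <- V1 -> V7
Condition 1 (no descendant of V4 in the set): holds — descendants of V4 are {V6, V7}; none are in {V1}.
Condition 2 (every backdoor path blocked by {V1}):
  P1: blocked at fork node V1 ∈ conditioning set.
{V1} satisfies the backdoor criterion.

Yes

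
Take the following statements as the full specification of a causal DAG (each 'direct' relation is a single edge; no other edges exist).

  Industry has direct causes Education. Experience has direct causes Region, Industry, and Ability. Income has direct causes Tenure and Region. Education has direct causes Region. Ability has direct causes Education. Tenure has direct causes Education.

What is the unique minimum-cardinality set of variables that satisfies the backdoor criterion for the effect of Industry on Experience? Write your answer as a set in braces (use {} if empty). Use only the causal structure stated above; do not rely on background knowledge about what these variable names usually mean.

{Education}

Variables eligible for adjustment (non-descendants of Industry, excluding Industry and Experience): {Ability, Education, Income, Region, Tenure}.
Backdoor paths from Industry to Experience:
  P1: Industry <- Education <- Region -> Experience
  P2: Industry <- Education -> Ability -> Experience
  P3: Industry <- Education -> Tenure -> Income <- Region -> Experience
The empty set is not sufficient: P1 (Industry <- Education <- Region -> Experience) has no collider blocking it and no conditioned non-collider, so it is open.
Try {Education}:
  P1: blocked at chain node Education ∈ conditioning set.
  P2: blocked at fork node Education ∈ conditioning set.
  P3: blocked at fork node Education ∈ conditioning set.
{Education} contains no descendant of Industry and blocks every backdoor path.
No other singleton works — e.g. {Region} leaves P2 open — so {Education} is the unique smallest valid adjustment set.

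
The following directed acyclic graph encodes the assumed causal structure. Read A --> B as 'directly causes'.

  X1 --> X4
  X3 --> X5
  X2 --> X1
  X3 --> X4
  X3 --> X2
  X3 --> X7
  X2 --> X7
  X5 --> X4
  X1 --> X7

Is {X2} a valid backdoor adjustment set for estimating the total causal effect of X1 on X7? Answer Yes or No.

Yes

Backdoor paths from X1 to X7 (paths whose first edge points into X1):
  P1: X1 <- X2 <- X3 -> X7
  P2: X1 <- X2 -> X7
Condition 1 (no descendant of X1 in the set): holds — descendants of X1 are {X4, X7}; none are in {X2}.
Condition 2 (every backdoor path blocked by {X2}):
  P1: blocked at chain node X2 ∈ conditioning set.
  P2: blocked at fork node X2 ∈ conditioning set.
{X2} satisfies the backdoor criterion.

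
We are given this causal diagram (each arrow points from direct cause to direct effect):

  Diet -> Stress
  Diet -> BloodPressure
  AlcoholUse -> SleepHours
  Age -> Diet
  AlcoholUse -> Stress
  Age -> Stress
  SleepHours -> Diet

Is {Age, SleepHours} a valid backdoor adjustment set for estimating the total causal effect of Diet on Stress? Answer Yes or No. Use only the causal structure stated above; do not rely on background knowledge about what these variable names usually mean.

Backdoor paths from Diet to Stress (paths whose first edge points into Diet):
  P1: Diet <- Age -> Stress
  P2: Diet <- SleepHours <- AlcoholUse -> Stress
Condition 1 (no descendant of Diet in the set): holds — descendants of Diet are {BloodPressure, Stress}; none are in {Age, SleepHours}.
Condition 2 (every backdoor path blocked by {Age, SleepHours}):
  P1: blocked at fork node Age ∈ conditioning set.
  P2: blocked at chain node SleepHours ∈ conditioning set.
{Age, SleepHours} satisfies the backdoor criterion.

Yes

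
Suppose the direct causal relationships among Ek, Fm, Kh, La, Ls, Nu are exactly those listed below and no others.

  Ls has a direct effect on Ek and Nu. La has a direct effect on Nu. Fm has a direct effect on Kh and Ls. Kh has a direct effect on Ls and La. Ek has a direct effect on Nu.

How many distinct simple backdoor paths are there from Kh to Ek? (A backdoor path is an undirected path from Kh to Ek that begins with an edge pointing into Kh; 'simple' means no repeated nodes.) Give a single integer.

A backdoor path from Kh to Ek is any simple undirected path whose first edge points into Kh (i.e. leaves Kh via a parent).
Parents of Kh: {Fm}.
Enumerating:
  P1: Kh <- Fm -> Ls -> Ek
  P2: Kh <- Fm -> Ls -> Nu <- Ek
That exhausts the simple backdoor paths. Count: 2.

2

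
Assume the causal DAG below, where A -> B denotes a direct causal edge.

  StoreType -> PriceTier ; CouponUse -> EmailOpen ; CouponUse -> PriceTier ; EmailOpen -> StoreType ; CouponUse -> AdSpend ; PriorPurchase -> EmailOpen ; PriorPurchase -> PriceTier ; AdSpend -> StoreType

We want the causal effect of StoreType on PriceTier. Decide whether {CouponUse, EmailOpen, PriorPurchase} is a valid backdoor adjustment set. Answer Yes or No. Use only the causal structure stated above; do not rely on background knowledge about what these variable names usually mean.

Backdoor paths from StoreType to PriceTier (paths whose first edge points into StoreType):
  P1: StoreType <- AdSpend <- CouponUse -> EmailOpen <- PriorPurchase -> PriceTier
  P2: StoreType <- AdSpend <- CouponUse -> PriceTier
  P3: StoreType <- EmailOpen <- CouponUse -> PriceTier
  P4: StoreType <- EmailOpen <- PriorPurchase -> PriceTier
Condition 1 (no descendant of StoreType in the set): holds — descendants of StoreType are {PriceTier}; none are in {CouponUse, EmailOpen, PriorPurchase}.
Condition 2 (every backdoor path blocked by {CouponUse, EmailOpen, PriorPurchase}):
  P1: blocked at fork node CouponUse ∈ conditioning set.
  P2: blocked at fork node CouponUse ∈ conditioning set.
  P3: blocked at chain node EmailOpen ∈ conditioning set.
  P4: blocked at chain node EmailOpen ∈ conditioning set.
{CouponUse, EmailOpen, PriorPurchase} satisfies the backdoor criterion.

Yes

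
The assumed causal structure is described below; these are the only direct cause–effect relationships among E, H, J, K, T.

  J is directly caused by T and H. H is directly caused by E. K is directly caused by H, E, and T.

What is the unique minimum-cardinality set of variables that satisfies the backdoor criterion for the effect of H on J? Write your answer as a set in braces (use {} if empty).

Variables eligible for adjustment (non-descendants of H, excluding H and J): {E, T}.
Backdoor paths from H to J:
  P1: H <- E -> K <- T -> J
Each backdoor path contains an unconditioned collider, so every path is already blocked with the empty conditioning set:
  P1: blocked at collider K (neither it nor any descendant is in the conditioning set).
The empty set is therefore the unique smallest valid set.

{}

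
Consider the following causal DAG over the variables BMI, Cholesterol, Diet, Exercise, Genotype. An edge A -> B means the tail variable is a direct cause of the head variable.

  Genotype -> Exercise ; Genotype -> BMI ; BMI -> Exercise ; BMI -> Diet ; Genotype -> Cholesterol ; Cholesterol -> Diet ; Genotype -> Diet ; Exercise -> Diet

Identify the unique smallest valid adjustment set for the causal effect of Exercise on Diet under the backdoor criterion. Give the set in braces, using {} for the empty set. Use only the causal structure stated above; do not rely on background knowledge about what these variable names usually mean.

{BMI, Genotype}

Variables eligible for adjustment (non-descendants of Exercise, excluding Exercise and Diet): {BMI, Cholesterol, Genotype}.
Backdoor paths from Exercise to Diet:
  P1: Exercise <- Genotype -> BMI -> Diet
  P2: Exercise <- Genotype -> Cholesterol -> Diet
  P3: Exercise <- Genotype -> Diet
  P4: Exercise <- BMI <- Genotype -> Cholesterol -> Diet
  P5: Exercise <- BMI <- Genotype -> Diet
  P6: Exercise <- BMI -> Diet
The empty set is not sufficient: P1 (Exercise <- Genotype -> BMI -> Diet) has no collider blocking it and no conditioned non-collider, so it is open.
Try {BMI, Genotype}:
  P1: blocked at fork node Genotype ∈ conditioning set.
  P2: blocked at fork node Genotype ∈ conditioning set.
  P3: blocked at fork node Genotype ∈ conditioning set.
  P4: blocked at chain node BMI ∈ conditioning set.
  P5: blocked at chain node BMI ∈ conditioning set.
  P6: blocked at fork node BMI ∈ conditioning set.
{BMI, Genotype} contains no descendant of Exercise and blocks every backdoor path.
Every element of {BMI, Genotype} is needed (dropping BMI leaves P6 open; dropping Genotype leaves P2 open), so no proper subset is valid.
Among all size-2 subsets of the eligible variables, only {BMI, Genotype} blocks every backdoor path, so it is the unique smallest valid adjustment set.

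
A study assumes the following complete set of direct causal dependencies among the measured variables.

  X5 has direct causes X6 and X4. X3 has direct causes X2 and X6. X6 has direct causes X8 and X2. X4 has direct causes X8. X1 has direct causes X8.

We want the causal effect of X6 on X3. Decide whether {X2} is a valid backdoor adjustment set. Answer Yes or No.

Yes

Backdoor paths from X6 to X3 (paths whose first edge points into X6):
  P1: X6 <- X2 -> X3
Condition 1 (no descendant of X6 in the set): holds — descendants of X6 are {X3, X5}; none are in {X2}.
Condition 2 (every backdoor path blocked by {X2}):
  P1: blocked at fork node X2 ∈ conditioning set.
{X2} satisfies the backdoor criterion.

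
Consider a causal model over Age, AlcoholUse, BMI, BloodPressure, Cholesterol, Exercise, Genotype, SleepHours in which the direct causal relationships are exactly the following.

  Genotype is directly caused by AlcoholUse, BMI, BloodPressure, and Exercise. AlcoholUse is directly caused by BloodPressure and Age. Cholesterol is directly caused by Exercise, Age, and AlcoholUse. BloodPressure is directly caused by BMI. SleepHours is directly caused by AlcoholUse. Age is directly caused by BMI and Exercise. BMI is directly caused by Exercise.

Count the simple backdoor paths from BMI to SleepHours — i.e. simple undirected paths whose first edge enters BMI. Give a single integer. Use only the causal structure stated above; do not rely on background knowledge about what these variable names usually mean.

6

A backdoor path from BMI to SleepHours is any simple undirected path whose first edge points into BMI (i.e. leaves BMI via a parent).
Parents of BMI: {Exercise}.
Enumerating:
  P1: BMI <- Exercise -> Age -> AlcoholUse -> SleepHours
  P2: BMI <- Exercise -> Age -> Cholesterol <- AlcoholUse -> SleepHours
  P3: BMI <- Exercise -> Genotype <- BloodPressure -> AlcoholUse -> SleepHours
  P4: BMI <- Exercise -> Genotype <- AlcoholUse -> SleepHours
  P5: BMI <- Exercise -> Cholesterol <- Age -> AlcoholUse -> SleepHours
  P6: BMI <- Exercise -> Cholesterol <- AlcoholUse -> SleepHours
That exhausts the simple backdoor paths. Count: 6.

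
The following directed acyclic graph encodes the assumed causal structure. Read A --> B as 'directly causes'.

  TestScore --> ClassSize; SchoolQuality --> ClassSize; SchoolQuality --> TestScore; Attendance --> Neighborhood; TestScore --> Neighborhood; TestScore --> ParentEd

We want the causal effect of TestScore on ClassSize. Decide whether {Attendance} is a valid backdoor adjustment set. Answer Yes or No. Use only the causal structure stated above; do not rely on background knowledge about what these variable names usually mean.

Backdoor paths from TestScore to ClassSize (paths whose first edge points into TestScore):
  P1: TestScore <- SchoolQuality -> ClassSize
Condition 1 (no descendant of TestScore in the set): holds — descendants of TestScore are {ClassSize, Neighborhood, ParentEd}; none are in {Attendance}.
Condition 2 (every backdoor path blocked by {Attendance}):
  P1: open — no interior node is in the conditioning set.
{Attendance} does not satisfy the backdoor criterion.

No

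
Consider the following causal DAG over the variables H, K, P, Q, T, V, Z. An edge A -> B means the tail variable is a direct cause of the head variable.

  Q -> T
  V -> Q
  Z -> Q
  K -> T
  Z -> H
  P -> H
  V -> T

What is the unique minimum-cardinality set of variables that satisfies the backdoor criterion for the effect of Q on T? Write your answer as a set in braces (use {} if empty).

Variables eligible for adjustment (non-descendants of Q, excluding Q and T): {H, K, P, V, Z}.
Backdoor paths from Q to T:
  P1: Q <- V -> T
The empty set is not sufficient: P1 (Q <- V -> T) has no collider blocking it and no conditioned non-collider, so it is open.
Try {V}:
  P1: blocked at fork node V ∈ conditioning set.
{V} contains no descendant of Q and blocks every backdoor path.
No other singleton works — e.g. {K} leaves P1 open — so {V} is the unique smallest valid adjustment set.

{V}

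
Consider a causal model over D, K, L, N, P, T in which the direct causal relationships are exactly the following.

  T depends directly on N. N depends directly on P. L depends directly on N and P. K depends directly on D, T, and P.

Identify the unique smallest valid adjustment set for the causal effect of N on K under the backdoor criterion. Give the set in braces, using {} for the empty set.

{P}

Variables eligible for adjustment (non-descendants of N, excluding N and K): {D, P}.
Backdoor paths from N to K:
  P1: N <- P -> K
The empty set is not sufficient: P1 (N <- P -> K) has no collider blocking it and no conditioned non-collider, so it is open.
Try {P}:
  P1: blocked at fork node P ∈ conditioning set.
{P} contains no descendant of N and blocks every backdoor path.
No other singleton works — e.g. {D} leaves P1 open — so {P} is the unique smallest valid adjustment set.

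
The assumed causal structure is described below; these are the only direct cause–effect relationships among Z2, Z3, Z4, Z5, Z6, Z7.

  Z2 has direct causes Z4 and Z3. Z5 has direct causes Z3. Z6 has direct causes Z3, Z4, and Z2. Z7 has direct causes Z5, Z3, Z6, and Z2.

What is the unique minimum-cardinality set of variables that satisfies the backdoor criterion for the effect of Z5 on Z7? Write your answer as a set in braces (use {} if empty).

Variables eligible for adjustment (non-descendants of Z5, excluding Z5 and Z7): {Z2, Z3, Z4, Z6}.
Backdoor paths from Z5 to Z7:
  P1: Z5 <- Z3 -> Z2 <- Z4 -> Z6 -> Z7
  P2: Z5 <- Z3 -> Z2 -> Z6 -> Z7
  P3: Z5 <- Z3 -> Z2 -> Z7
  P4: Z5 <- Z3 -> Z6 <- Z4 -> Z2 -> Z7
  P5: Z5 <- Z3 -> Z6 <- Z2 -> Z7
  P6: Z5 <- Z3 -> Z6 -> Z7
  P7: Z5 <- Z3 -> Z7
The empty set is not sufficient: P2 (Z5 <- Z3 -> Z2 -> Z6 -> Z7) has no collider blocking it and no conditioned non-collider, so it is open.
Try {Z3}:
  P1: blocked at fork node Z3 ∈ conditioning set.
  P2: blocked at fork node Z3 ∈ conditioning set.
  P3: blocked at fork node Z3 ∈ conditioning set.
  P4: blocked at fork node Z3 ∈ conditioning set.
  P5: blocked at fork node Z3 ∈ conditioning set.
  P6: blocked at fork node Z3 ∈ conditioning set.
  P7: blocked at fork node Z3 ∈ conditioning set.
{Z3} contains no descendant of Z5 and blocks every backdoor path.
No other singleton works — e.g. {Z4} leaves P2 open — so {Z3} is the unique smallest valid adjustment set.

{Z3}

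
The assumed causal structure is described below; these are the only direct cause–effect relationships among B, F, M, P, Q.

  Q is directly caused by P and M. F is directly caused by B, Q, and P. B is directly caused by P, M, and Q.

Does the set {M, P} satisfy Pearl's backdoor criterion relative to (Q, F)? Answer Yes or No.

Backdoor paths from Q to F (paths whose first edge points into Q):
  P1: Q <- M -> B <- P -> F
  P2: Q <- M -> B -> F
  P3: Q <- P -> B -> F
  P4: Q <- P -> F
Condition 1 (no descendant of Q in the set): holds — descendants of Q are {B, F}; none are in {M, P}.
Condition 2 (every backdoor path blocked by {M, P}):
  P1: blocked at fork node M ∈ conditioning set.
  P2: blocked at fork node M ∈ conditioning set.
  P3: blocked at fork node P ∈ conditioning set.
  P4: blocked at fork node P ∈ conditioning set.
{M, P} satisfies the backdoor criterion.

Yes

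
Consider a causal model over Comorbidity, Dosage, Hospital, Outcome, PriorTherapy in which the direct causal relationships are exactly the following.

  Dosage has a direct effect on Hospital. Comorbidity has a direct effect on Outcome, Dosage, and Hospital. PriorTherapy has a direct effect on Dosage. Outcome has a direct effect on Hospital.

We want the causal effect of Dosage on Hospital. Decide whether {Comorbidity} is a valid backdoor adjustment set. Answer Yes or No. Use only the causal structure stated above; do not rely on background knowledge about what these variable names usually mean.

Backdoor paths from Dosage to Hospital (paths whose first edge points into Dosage):
  P1: Dosage <- Comorbidity -> Outcome -> Hospital
  P2: Dosage <- Comorbidity -> Hospital
Condition 1 (no descendant of Dosage in the set): holds — descendants of Dosage are {Hospital}; none are in {Comorbidity}.
Condition 2 (every backdoor path blocked by {Comorbidity}):
  P1: blocked at fork node Comorbidity ∈ conditioning set.
  P2: blocked at fork node Comorbidity ∈ conditioning set.
{Comorbidity} satisfies the backdoor criterion.

Yes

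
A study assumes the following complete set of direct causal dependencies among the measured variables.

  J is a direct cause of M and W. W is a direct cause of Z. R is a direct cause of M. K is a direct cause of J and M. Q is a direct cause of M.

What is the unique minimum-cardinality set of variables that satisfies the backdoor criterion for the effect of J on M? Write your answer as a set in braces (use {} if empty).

{K}

Variables eligible for adjustment (non-descendants of J, excluding J and M): {K, Q, R}.
Backdoor paths from J to M:
  P1: J <- K -> M
The empty set is not sufficient: P1 (J <- K -> M) has no collider blocking it and no conditioned non-collider, so it is open.
Try {K}:
  P1: blocked at fork node K ∈ conditioning set.
{K} contains no descendant of J and blocks every backdoor path.
No other singleton works — e.g. {R} leaves P1 open — so {K} is the unique smallest valid adjustment set.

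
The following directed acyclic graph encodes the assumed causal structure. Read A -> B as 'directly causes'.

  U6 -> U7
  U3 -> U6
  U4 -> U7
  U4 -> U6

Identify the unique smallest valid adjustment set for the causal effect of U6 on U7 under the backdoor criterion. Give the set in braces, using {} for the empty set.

Variables eligible for adjustment (non-descendants of U6, excluding U6 and U7): {U3, U4}.
Backdoor paths from U6 to U7:
  P1: U6 <- U4 -> U7
The empty set is not sufficient: P1 (U6 <- U4 -> U7) has no collider blocking it and no conditioned non-collider, so it is open.
Try {U4}:
  P1: blocked at fork node U4 ∈ conditioning set.
{U4} contains no descendant of U6 and blocks every backdoor path.
No other singleton works — e.g. {U3} leaves P1 open — so {U4} is the unique smallest valid adjustment set.

{U4}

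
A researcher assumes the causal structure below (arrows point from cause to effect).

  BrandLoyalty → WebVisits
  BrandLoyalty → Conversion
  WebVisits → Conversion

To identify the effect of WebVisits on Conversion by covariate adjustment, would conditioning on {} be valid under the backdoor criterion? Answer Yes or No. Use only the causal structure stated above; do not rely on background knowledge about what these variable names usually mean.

Backdoor paths from WebVisits to Conversion (paths whose first edge points into WebVisits):
  P1: WebVisits <- BrandLoyalty -> Conversion
Condition 1 (no descendant of WebVisits in the set): holds — descendants of WebVisits are {Conversion}; none are in {}.
Condition 2 (every backdoor path blocked by {}):
  P1: open — no interior node is in the conditioning set.
{} does not satisfy the backdoor criterion.

No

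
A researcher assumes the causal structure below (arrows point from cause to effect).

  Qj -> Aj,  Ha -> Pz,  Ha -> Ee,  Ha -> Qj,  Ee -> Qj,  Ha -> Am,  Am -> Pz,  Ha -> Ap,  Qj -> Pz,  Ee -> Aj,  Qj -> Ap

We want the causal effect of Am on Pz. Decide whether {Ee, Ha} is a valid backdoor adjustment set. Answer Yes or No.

Backdoor paths from Am to Pz (paths whose first edge points into Am):
  P1: Am <- Ha -> Ee -> Qj -> Pz
  P2: Am <- Ha -> Ee -> Aj <- Qj -> Pz
  P3: Am <- Ha -> Qj -> Pz
  P4: Am <- Ha -> Ap <- Qj -> Pz
  P5: Am <- Ha -> Pz
Condition 1 (no descendant of Am in the set): holds — descendants of Am are {Pz}; none are in {Ee, Ha}.
Condition 2 (every backdoor path blocked by {Ee, Ha}):
  P1: blocked at fork node Ha ∈ conditioning set.
  P2: blocked at fork node Ha ∈ conditioning set.
  P3: blocked at fork node Ha ∈ conditioning set.
  P4: blocked at fork node Ha ∈ conditioning set.
  P5: blocked at fork node Ha ∈ conditioning set.
{Ee, Ha} satisfies the backdoor criterion.

Yes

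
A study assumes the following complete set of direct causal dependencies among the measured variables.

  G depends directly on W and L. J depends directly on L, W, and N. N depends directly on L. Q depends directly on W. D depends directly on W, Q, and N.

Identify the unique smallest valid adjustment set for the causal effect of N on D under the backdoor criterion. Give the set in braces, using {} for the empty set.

{}

Variables eligible for adjustment (non-descendants of N, excluding N and D): {G, L, Q, W}.
Backdoor paths from N to D:
  P1: N <- L -> G <- W -> Q -> D
  P2: N <- L -> G <- W -> D
  P3: N <- L -> J <- W -> Q -> D
  P4: N <- L -> J <- W -> D
Each backdoor path contains an unconditioned collider, so every path is already blocked with the empty conditioning set:
  P1: blocked at collider G (neither it nor any descendant is in the conditioning set).
  P2: blocked at collider G (neither it nor any descendant is in the conditioning set).
  P3: blocked at collider J (neither it nor any descendant is in the conditioning set).
  P4: blocked at collider J (neither it nor any descendant is in the conditioning set).
The empty set is therefore the unique smallest valid set.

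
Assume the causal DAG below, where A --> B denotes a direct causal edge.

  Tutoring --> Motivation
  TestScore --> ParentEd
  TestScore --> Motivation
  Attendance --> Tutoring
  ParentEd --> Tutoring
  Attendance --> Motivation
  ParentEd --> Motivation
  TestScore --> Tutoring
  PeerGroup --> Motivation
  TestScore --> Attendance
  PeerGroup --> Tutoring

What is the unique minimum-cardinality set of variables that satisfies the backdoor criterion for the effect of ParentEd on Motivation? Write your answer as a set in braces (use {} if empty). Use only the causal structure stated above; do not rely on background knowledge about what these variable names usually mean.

{TestScore}

Variables eligible for adjustment (non-descendants of ParentEd, excluding ParentEd and Motivation): {Attendance, PeerGroup, TestScore}.
Backdoor paths from ParentEd to Motivation:
  P1: ParentEd <- TestScore -> Attendance -> Tutoring <- PeerGroup -> Motivation
  P2: ParentEd <- TestScore -> Attendance -> Tutoring -> Motivation
  P3: ParentEd <- TestScore -> Attendance -> Motivation
  P4: ParentEd <- TestScore -> Tutoring <- PeerGroup -> Motivation
  P5: ParentEd <- TestScore -> Tutoring <- Attendance -> Motivation
  P6: ParentEd <- TestScore -> Tutoring -> Motivation
  P7: ParentEd <- TestScore -> Motivation
The empty set is not sufficient: P2 (ParentEd <- TestScore -> Attendance -> Tutoring -> Motivation) has no collider blocking it and no conditioned non-collider, so it is open.
Try {TestScore}:
  P1: blocked at fork node TestScore ∈ conditioning set.
  P2: blocked at fork node TestScore ∈ conditioning set.
  P3: blocked at fork node TestScore ∈ conditioning set.
  P4: blocked at fork node TestScore ∈ conditioning set.
  P5: blocked at fork node TestScore ∈ conditioning set.
  P6: blocked at fork node TestScore ∈ conditioning set.
  P7: blocked at fork node TestScore ∈ conditioning set.
{TestScore} contains no descendant of ParentEd and blocks every backdoor path.
No other singleton works — e.g. {PeerGroup} leaves P2 open — so {TestScore} is the unique smallest valid adjustment set.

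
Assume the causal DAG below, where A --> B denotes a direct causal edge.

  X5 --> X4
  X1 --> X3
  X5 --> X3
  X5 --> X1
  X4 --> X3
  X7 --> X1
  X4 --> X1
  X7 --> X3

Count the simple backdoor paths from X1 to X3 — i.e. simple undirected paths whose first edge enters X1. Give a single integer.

A backdoor path from X1 to X3 is any simple undirected path whose first edge points into X1 (i.e. leaves X1 via a parent).
Parents of X1: {X4, X5, X7}.
Enumerating:
  P1: X1 <- X5 -> X4 -> X3
  P2: X1 <- X5 -> X3
  P3: X1 <- X4 <- X5 -> X3
  P4: X1 <- X4 -> X3
  P5: X1 <- X7 -> X3
That exhausts the simple backdoor paths. Count: 5.

5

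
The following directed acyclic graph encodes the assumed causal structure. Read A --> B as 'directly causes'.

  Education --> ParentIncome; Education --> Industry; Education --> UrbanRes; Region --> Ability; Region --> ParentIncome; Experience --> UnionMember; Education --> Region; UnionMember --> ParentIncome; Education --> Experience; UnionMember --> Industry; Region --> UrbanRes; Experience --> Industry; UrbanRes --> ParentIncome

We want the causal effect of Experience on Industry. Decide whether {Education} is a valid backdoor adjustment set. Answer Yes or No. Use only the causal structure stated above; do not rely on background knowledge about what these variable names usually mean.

Backdoor paths from Experience to Industry (paths whose first edge points into Experience):
  P1: Experience <- Education -> Region -> UrbanRes -> ParentIncome <- UnionMember -> Industry
  P2: Experience <- Education -> Region -> ParentIncome <- UnionMember -> Industry
  P3: Experience <- Education -> UrbanRes <- Region -> ParentIncome <- UnionMember -> Industry
  P4: Experience <- Education -> UrbanRes -> ParentIncome <- UnionMember -> Industry
  P5: Experience <- Education -> ParentIncome <- UnionMember -> Industry
  P6: Experience <- Education -> Industry
Condition 1 (no descendant of Experience in the set): holds — descendants of Experience are {Industry, ParentIncome, UnionMember}; none are in {Education}.
Condition 2 (every backdoor path blocked by {Education}):
  P1: blocked at fork node Education ∈ conditioning set.
  P2: blocked at fork node Education ∈ conditioning set.
  P3: blocked at fork node Education ∈ conditioning set.
  P4: blocked at fork node Education ∈ conditioning set.
  P5: blocked at fork node Education ∈ conditioning set.
  P6: blocked at fork node Education ∈ conditioning set.
{Education} satisfies the backdoor criterion.

Yes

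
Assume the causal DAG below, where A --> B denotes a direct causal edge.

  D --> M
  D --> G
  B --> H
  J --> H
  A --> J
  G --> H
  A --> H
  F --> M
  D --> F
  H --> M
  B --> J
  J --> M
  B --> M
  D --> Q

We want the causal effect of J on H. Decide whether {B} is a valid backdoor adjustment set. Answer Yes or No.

No

Backdoor paths from J to H (paths whose first edge points into J):
  P1: J <- A -> H
  P2: J <- B -> H
  P3: J <- B -> M <- D -> G -> H
  P4: J <- B -> M <- F <- D -> G -> H
  P5: J <- B -> M <- H
Condition 1 (no descendant of J in the set): holds — descendants of J are {H, M}; none are in {B}.
Condition 2 (every backdoor path blocked by {B}):
  P1: open — no interior node is in the conditioning set.
  P2: blocked at fork node B ∈ conditioning set.
  P3: blocked at fork node B ∈ conditioning set.
  P4: blocked at fork node B ∈ conditioning set.
  P5: blocked at fork node B ∈ conditioning set.
{B} does not satisfy the backdoor criterion.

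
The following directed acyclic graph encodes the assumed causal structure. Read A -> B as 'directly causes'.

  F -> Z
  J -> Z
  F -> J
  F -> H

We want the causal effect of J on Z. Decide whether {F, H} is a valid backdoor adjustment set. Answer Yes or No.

Yes

Backdoor paths from J to Z (paths whose first edge points into J):
  P1: J <- F -> Z
Condition 1 (no descendant of J in the set): holds — descendants of J are {Z}; none are in {F, H}.
Condition 2 (every backdoor path blocked by {F, H}):
  P1: blocked at fork node F ∈ conditioning set.
{F, H} satisfies the backdoor criterion.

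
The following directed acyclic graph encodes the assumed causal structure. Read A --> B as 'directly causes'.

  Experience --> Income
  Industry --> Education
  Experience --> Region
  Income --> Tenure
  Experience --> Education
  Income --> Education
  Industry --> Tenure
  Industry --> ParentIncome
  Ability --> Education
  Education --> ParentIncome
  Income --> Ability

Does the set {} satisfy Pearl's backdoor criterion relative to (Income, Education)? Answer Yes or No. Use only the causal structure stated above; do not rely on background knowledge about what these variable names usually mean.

No

Backdoor paths from Income to Education (paths whose first edge points into Income):
  P1: Income <- Experience -> Education
Condition 1 (no descendant of Income in the set): holds — descendants of Income are {Ability, Education, ParentIncome, Tenure}; none are in {}.
Condition 2 (every backdoor path blocked by {}):
  P1: open — no interior node is in the conditioning set.
{} does not satisfy the backdoor criterion.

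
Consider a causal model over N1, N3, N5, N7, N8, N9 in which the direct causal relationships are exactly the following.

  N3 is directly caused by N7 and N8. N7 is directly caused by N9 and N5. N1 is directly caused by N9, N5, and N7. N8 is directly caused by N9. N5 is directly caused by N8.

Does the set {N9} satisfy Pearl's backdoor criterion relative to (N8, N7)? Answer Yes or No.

Yes

Backdoor paths from N8 to N7 (paths whose first edge points into N8):
  P1: N8 <- N9 -> N7
  P2: N8 <- N9 -> N1 <- N5 -> N7
  P3: N8 <- N9 -> N1 <- N7
Condition 1 (no descendant of N8 in the set): holds — descendants of N8 are {N1, N3, N5, N7}; none are in {N9}.
Condition 2 (every backdoor path blocked by {N9}):
  P1: blocked at fork node N9 ∈ conditioning set.
  P2: blocked at fork node N9 ∈ conditioning set.
  P3: blocked at fork node N9 ∈ conditioning set.
{N9} satisfies the backdoor criterion.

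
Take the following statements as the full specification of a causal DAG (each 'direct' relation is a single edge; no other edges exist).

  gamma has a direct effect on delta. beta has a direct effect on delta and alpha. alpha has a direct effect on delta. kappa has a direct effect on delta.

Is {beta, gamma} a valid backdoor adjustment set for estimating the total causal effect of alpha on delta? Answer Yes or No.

Yes

Backdoor paths from alpha to delta (paths whose first edge points into alpha):
  P1: alpha <- beta -> delta
Condition 1 (no descendant of alpha in the set): holds — descendants of alpha are {delta}; none are in {beta, gamma}.
Condition 2 (every backdoor path blocked by {beta, gamma}):
  P1: blocked at fork node beta ∈ conditioning set.
{beta, gamma} satisfies the backdoor criterion.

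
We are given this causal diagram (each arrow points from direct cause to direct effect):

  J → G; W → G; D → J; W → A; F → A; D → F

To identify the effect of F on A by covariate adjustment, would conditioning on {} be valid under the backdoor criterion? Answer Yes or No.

Backdoor paths from F to A (paths whose first edge points into F):
  P1: F <- D -> J -> G <- W -> A
Condition 1 (no descendant of F in the set): holds — descendants of F are {A}; none are in {}.
Condition 2 (every backdoor path blocked by {}):
  P1: blocked at collider G (neither it nor any descendant is in the conditioning set).
{} satisfies the backdoor criterion.

Yes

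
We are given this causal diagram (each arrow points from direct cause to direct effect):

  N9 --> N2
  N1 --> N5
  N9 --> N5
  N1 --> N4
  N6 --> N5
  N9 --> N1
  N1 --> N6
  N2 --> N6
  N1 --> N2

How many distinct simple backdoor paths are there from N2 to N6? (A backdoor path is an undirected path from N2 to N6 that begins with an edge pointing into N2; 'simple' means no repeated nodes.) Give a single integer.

7

A backdoor path from N2 to N6 is any simple undirected path whose first edge points into N2 (i.e. leaves N2 via a parent).
Parents of N2: {N1, N9}.
Enumerating:
  P1: N2 <- N9 -> N1 -> N6
  P2: N2 <- N9 -> N1 -> N5 <- N6
  P3: N2 <- N9 -> N5 <- N1 -> N6
  P4: N2 <- N9 -> N5 <- N6
  P5: N2 <- N1 <- N9 -> N5 <- N6
  P6: N2 <- N1 -> N6
  P7: N2 <- N1 -> N5 <- N6
That exhausts the simple backdoor paths. Count: 7.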